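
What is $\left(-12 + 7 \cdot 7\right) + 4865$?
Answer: $4902$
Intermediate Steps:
$\left(-12 + 7 \cdot 7\right) + 4865 = \left(-12 + 49\right) + 4865 = 37 + 4865 = 4902$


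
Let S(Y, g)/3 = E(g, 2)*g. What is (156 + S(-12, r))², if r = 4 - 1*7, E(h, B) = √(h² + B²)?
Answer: 25389 - 2808*√13 ≈ 15265.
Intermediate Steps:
E(h, B) = √(B² + h²)
r = -3 (r = 4 - 7 = -3)
S(Y, g) = 3*g*√(4 + g²) (S(Y, g) = 3*(√(2² + g²)*g) = 3*(√(4 + g²)*g) = 3*(g*√(4 + g²)) = 3*g*√(4 + g²))
(156 + S(-12, r))² = (156 + 3*(-3)*√(4 + (-3)²))² = (156 + 3*(-3)*√(4 + 9))² = (156 + 3*(-3)*√13)² = (156 - 9*√13)²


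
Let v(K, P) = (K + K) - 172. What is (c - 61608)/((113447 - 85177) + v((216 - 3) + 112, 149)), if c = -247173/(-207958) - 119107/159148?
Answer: -1019484973828787/475723338295216 ≈ -2.1430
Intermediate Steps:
v(K, P) = -172 + 2*K (v(K, P) = 2*K - 172 = -172 + 2*K)
c = 7283917549/16548049892 (c = -247173*(-1/207958) - 119107*1/159148 = 247173/207958 - 119107/159148 = 7283917549/16548049892 ≈ 0.44017)
(c - 61608)/((113447 - 85177) + v((216 - 3) + 112, 149)) = (7283917549/16548049892 - 61608)/((113447 - 85177) + (-172 + 2*((216 - 3) + 112))) = -1019484973828787/(16548049892*(28270 + (-172 + 2*(213 + 112)))) = -1019484973828787/(16548049892*(28270 + (-172 + 2*325))) = -1019484973828787/(16548049892*(28270 + (-172 + 650))) = -1019484973828787/(16548049892*(28270 + 478)) = -1019484973828787/16548049892/28748 = -1019484973828787/16548049892*1/28748 = -1019484973828787/475723338295216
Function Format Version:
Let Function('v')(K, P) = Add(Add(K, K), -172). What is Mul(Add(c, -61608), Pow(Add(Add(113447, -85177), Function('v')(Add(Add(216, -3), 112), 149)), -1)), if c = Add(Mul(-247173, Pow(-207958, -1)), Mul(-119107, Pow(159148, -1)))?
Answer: Rational(-1019484973828787, 475723338295216) ≈ -2.1430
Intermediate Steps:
Function('v')(K, P) = Add(-172, Mul(2, K)) (Function('v')(K, P) = Add(Mul(2, K), -172) = Add(-172, Mul(2, K)))
c = Rational(7283917549, 16548049892) (c = Add(Mul(-247173, Rational(-1, 207958)), Mul(-119107, Rational(1, 159148))) = Add(Rational(247173, 207958), Rational(-119107, 159148)) = Rational(7283917549, 16548049892) ≈ 0.44017)
Mul(Add(c, -61608), Pow(Add(Add(113447, -85177), Function('v')(Add(Add(216, -3), 112), 149)), -1)) = Mul(Add(Rational(7283917549, 16548049892), -61608), Pow(Add(Add(113447, -85177), Add(-172, Mul(2, Add(Add(216, -3), 112)))), -1)) = Mul(Rational(-1019484973828787, 16548049892), Pow(Add(28270, Add(-172, Mul(2, Add(213, 112)))), -1)) = Mul(Rational(-1019484973828787, 16548049892), Pow(Add(28270, Add(-172, Mul(2, 325))), -1)) = Mul(Rational(-1019484973828787, 16548049892), Pow(Add(28270, Add(-172, 650)), -1)) = Mul(Rational(-1019484973828787, 16548049892), Pow(Add(28270, 478), -1)) = Mul(Rational(-1019484973828787, 16548049892), Pow(28748, -1)) = Mul(Rational(-1019484973828787, 16548049892), Rational(1, 28748)) = Rational(-1019484973828787, 475723338295216)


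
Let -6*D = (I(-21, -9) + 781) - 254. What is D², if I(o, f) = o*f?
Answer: 128164/9 ≈ 14240.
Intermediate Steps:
I(o, f) = f*o
D = -358/3 (D = -((-9*(-21) + 781) - 254)/6 = -((189 + 781) - 254)/6 = -(970 - 254)/6 = -⅙*716 = -358/3 ≈ -119.33)
D² = (-358/3)² = 128164/9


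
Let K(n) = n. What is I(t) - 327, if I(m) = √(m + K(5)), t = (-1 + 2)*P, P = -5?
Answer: -327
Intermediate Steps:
t = -5 (t = (-1 + 2)*(-5) = 1*(-5) = -5)
I(m) = √(5 + m) (I(m) = √(m + 5) = √(5 + m))
I(t) - 327 = √(5 - 5) - 327 = √0 - 327 = 0 - 327 = -327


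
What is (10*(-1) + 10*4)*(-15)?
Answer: -450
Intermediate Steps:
(10*(-1) + 10*4)*(-15) = (-10 + 40)*(-15) = 30*(-15) = -450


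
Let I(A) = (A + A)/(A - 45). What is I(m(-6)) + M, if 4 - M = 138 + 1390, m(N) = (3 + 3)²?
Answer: -1532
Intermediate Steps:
m(N) = 36 (m(N) = 6² = 36)
I(A) = 2*A/(-45 + A) (I(A) = (2*A)/(-45 + A) = 2*A/(-45 + A))
M = -1524 (M = 4 - (138 + 1390) = 4 - 1*1528 = 4 - 1528 = -1524)
I(m(-6)) + M = 2*36/(-45 + 36) - 1524 = 2*36/(-9) - 1524 = 2*36*(-⅑) - 1524 = -8 - 1524 = -1532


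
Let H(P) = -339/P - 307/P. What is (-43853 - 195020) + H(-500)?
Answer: -59717927/250 ≈ -2.3887e+5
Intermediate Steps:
H(P) = -646/P
(-43853 - 195020) + H(-500) = (-43853 - 195020) - 646/(-500) = -238873 - 646*(-1/500) = -238873 + 323/250 = -59717927/250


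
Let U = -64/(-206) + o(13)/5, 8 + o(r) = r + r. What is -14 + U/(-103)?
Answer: -744644/53045 ≈ -14.038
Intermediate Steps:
o(r) = -8 + 2*r (o(r) = -8 + (r + r) = -8 + 2*r)
U = 2014/515 (U = -64/(-206) + (-8 + 2*13)/5 = -64*(-1/206) + (-8 + 26)*(⅕) = 32/103 + 18*(⅕) = 32/103 + 18/5 = 2014/515 ≈ 3.9107)
-14 + U/(-103) = -14 + (2014/515)/(-103) = -14 + (2014/515)*(-1/103) = -14 - 2014/53045 = -744644/53045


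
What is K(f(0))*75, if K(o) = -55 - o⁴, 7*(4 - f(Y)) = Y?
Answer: -23325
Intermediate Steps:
f(Y) = 4 - Y/7
K(f(0))*75 = (-55 - (4 - ⅐*0)⁴)*75 = (-55 - (4 + 0)⁴)*75 = (-55 - 1*4⁴)*75 = (-55 - 1*256)*75 = (-55 - 256)*75 = -311*75 = -23325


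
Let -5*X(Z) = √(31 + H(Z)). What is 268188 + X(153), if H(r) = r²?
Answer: 268188 - 4*√1465/5 ≈ 2.6816e+5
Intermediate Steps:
X(Z) = -√(31 + Z²)/5
268188 + X(153) = 268188 - √(31 + 153²)/5 = 268188 - √(31 + 23409)/5 = 268188 - 4*√1465/5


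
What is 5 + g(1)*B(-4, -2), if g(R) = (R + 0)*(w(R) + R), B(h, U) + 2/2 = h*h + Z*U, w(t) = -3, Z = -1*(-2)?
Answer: -17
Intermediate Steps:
Z = 2
B(h, U) = -1 + h**2 + 2*U (B(h, U) = -1 + (h*h + 2*U) = -1 + (h**2 + 2*U) = -1 + h**2 + 2*U)
g(R) = R*(-3 + R) (g(R) = (R + 0)*(-3 + R) = R*(-3 + R))
5 + g(1)*B(-4, -2) = 5 + (1*(-3 + 1))*(-1 + (-4)**2 + 2*(-2)) = 5 + (1*(-2))*(-1 + 16 - 4) = 5 - 2*11 = 5 - 22 = -17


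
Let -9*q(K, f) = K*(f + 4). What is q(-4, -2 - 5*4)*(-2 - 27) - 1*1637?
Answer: -1405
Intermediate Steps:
q(K, f) = -K*(4 + f)/9 (q(K, f) = -K*(f + 4)/9 = -K*(4 + f)/9)
q(-4, -2 - 5*4)*(-2 - 27) - 1*1637 = (-⅑*(-4)*(4 + (-2 - 5*4)))*(-2 - 27) - 1*1637 = -⅑*(-4)*(4 + (-2 - 20))*(-29) - 1637 = -⅑*(-4)*(4 - 22)*(-29) - 1637 = -⅑*(-4)*(-18)*(-29) - 1637 = -8*(-29) - 1637 = 232 - 1637 = -1405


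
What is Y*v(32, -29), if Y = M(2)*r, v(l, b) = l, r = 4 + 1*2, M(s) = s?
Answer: 384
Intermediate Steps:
r = 6 (r = 4 + 2 = 6)
Y = 12 (Y = 2*6 = 12)
Y*v(32, -29) = 12*32 = 384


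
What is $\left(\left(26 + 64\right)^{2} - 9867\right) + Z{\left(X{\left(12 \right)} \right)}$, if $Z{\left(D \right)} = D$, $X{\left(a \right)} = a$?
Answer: $-1755$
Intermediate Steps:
$\left(\left(26 + 64\right)^{2} - 9867\right) + Z{\left(X{\left(12 \right)} \right)} = \left(\left(26 + 64\right)^{2} - 9867\right) + 12 = \left(90^{2} - 9867\right) + 12 = \left(8100 - 9867\right) + 12 = -1767 + 12 = -1755$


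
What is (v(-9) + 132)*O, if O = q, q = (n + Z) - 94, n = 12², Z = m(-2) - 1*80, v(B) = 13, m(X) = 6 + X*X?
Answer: -2900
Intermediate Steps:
m(X) = 6 + X²
Z = -70 (Z = (6 + (-2)²) - 1*80 = (6 + 4) - 80 = 10 - 80 = -70)
n = 144
q = -20 (q = (144 - 70) - 94 = 74 - 94 = -20)
O = -20
(v(-9) + 132)*O = (13 + 132)*(-20) = 145*(-20) = -2900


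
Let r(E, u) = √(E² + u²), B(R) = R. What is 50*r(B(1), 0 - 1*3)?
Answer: 50*√10 ≈ 158.11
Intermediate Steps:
50*r(B(1), 0 - 1*3) = 50*√(1² + (0 - 1*3)²) = 50*√(1 + (0 - 3)²) = 50*√(1 + (-3)²) = 50*√(1 + 9) = 50*√10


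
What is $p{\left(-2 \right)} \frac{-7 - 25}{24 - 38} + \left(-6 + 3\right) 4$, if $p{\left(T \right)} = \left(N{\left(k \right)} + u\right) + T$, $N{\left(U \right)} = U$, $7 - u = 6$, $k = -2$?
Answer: $- \frac{132}{7} \approx -18.857$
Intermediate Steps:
$u = 1$ ($u = 7 - 6 = 1$)
$p{\left(T \right)} = -1 + T$ ($p{\left(T \right)} = \left(-2 + 1\right) + T = -1 + T$)
$p{\left(-2 \right)} \frac{-7 - 25}{24 - 38} + \left(-6 + 3\right) 4 = \left(-1 - 2\right) \frac{-7 - 25}{24 - 38} + \left(-6 + 3\right) 4 = - 3 \left(- \frac{32}{-14}\right) - 12 = - 3 \left(\left(-32\right) \left(- \frac{1}{14}\right)\right) - 12 = \left(-3\right) \frac{16}{7} - 12 = - \frac{48}{7} - 12 = - \frac{132}{7}$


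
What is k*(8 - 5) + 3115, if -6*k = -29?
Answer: 6259/2 ≈ 3129.5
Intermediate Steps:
k = 29/6 (k = -⅙*(-29) = 29/6 ≈ 4.8333)
k*(8 - 5) + 3115 = 29*(8 - 5)/6 + 3115 = (29/6)*3 + 3115 = 29/2 + 3115 = 6259/2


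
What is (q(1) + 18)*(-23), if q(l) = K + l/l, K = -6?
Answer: -299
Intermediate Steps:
q(l) = -5 (q(l) = -6 + l/l = -6 + 1 = -5)
(q(1) + 18)*(-23) = (-5 + 18)*(-23) = 13*(-23) = -299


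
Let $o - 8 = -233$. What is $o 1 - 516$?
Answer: $-741$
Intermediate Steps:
$o = -225$ ($o = 8 - 233 = -225$)
$o 1 - 516 = \left(-225\right) 1 - 516 = -225 - 516 = -741$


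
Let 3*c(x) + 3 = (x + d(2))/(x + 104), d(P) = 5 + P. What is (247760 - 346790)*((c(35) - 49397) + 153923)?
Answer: -1438805780670/139 ≈ -1.0351e+10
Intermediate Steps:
c(x) = -1 + (7 + x)/(3*(104 + x)) (c(x) = -1 + ((x + (5 + 2))/(x + 104))/3 = -1 + ((x + 7)/(104 + x))/3 = -1 + ((7 + x)/(104 + x))/3 = -1 + (7 + x)/(3*(104 + x)))
(247760 - 346790)*((c(35) - 49397) + 153923) = (247760 - 346790)*(((-305 - 2*35)/(3*(104 + 35)) - 49397) + 153923) = -99030*(((⅓)*(-305 - 70)/139 - 49397) + 153923) = -99030*(((⅓)*(1/139)*(-375) - 49397) + 153923) = -99030*((-125/139 - 49397) + 153923) = -99030*(-6866308/139 + 153923) = -99030*14528989/139 = -1438805780670/139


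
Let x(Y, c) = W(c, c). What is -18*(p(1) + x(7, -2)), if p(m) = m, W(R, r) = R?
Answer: 18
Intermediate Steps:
x(Y, c) = c
-18*(p(1) + x(7, -2)) = -18*(1 - 2) = -18*(-1) = 18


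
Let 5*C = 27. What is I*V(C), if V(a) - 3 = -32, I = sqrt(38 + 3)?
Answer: -29*sqrt(41) ≈ -185.69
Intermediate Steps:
C = 27/5 (C = (1/5)*27 = 27/5 ≈ 5.4000)
I = sqrt(41) ≈ 6.4031
V(a) = -29 (V(a) = 3 - 32 = -29)
I*V(C) = sqrt(41)*(-29) = -29*sqrt(41)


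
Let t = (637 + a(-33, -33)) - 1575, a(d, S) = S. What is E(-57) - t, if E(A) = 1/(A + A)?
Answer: 110693/114 ≈ 970.99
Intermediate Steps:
E(A) = 1/(2*A)
t = -971 (t = (637 - 33) - 1575 = 604 - 1575 = -971)
E(-57) - t = (½)/(-57) - 1*(-971) = (½)*(-1/57) + 971 = -1/114 + 971 = 110693/114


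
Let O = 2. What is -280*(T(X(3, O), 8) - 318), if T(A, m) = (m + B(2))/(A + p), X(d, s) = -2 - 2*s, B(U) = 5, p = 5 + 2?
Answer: 85400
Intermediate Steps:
p = 7
T(A, m) = (5 + m)/(7 + A) (T(A, m) = (m + 5)/(A + 7) = (5 + m)/(7 + A))
-280*(T(X(3, O), 8) - 318) = -280*((5 + 8)/(7 + (-2 - 2*2)) - 318) = -280*(13/(7 + (-2 - 4)) - 318) = -280*(13/(7 - 6) - 318) = -280*(13/1 - 318) = -280*(1*13 - 318) = -280*(13 - 318) = -280*(-305) = 85400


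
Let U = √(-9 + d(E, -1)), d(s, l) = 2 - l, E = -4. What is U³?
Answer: -6*I*√6 ≈ -14.697*I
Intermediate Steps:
U = I*√6 (U = √(-9 + (2 - 1*(-1))) = √(-9 + (2 + 1)) = √(-9 + 3) = √(-6) = I*√6 ≈ 2.4495*I)
U³ = (I*√6)³ = -6*I*√6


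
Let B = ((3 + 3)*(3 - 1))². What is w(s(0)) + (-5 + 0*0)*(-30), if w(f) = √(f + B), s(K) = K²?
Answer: 162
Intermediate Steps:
B = 144 (B = (6*2)² = 12² = 144)
w(f) = √(144 + f) (w(f) = √(f + 144) = √(144 + f))
w(s(0)) + (-5 + 0*0)*(-30) = √(144 + 0²) + (-5 + 0*0)*(-30) = √(144 + 0) + (-5 + 0)*(-30) = √144 - 5*(-30) = 12 + 150 = 162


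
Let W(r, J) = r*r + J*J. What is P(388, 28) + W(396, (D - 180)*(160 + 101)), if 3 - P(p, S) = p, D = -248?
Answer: 12478833695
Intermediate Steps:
P(p, S) = 3 - p
W(r, J) = J² + r² (W(r, J) = r² + J² = J² + r²)
P(388, 28) + W(396, (D - 180)*(160 + 101)) = (3 - 1*388) + (((-248 - 180)*(160 + 101))² + 396²) = (3 - 388) + ((-428*261)² + 156816) = -385 + ((-111708)² + 156816) = -385 + (12478677264 + 156816) = -385 + 12478834080 = 12478833695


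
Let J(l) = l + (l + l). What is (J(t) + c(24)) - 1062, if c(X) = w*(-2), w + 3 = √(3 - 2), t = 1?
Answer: -1055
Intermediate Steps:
w = -2 (w = -3 + √(3 - 2) = -3 + √1 = -3 + 1 = -2)
c(X) = 4 (c(X) = -2*(-2) = 4)
J(l) = 3*l (J(l) = l + 2*l = 3*l)
(J(t) + c(24)) - 1062 = (3*1 + 4) - 1062 = (3 + 4) - 1062 = 7 - 1062 = -1055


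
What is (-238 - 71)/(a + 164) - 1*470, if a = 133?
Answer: -46633/99 ≈ -471.04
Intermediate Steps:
(-238 - 71)/(a + 164) - 1*470 = (-238 - 71)/(133 + 164) - 1*470 = -309/297 - 470 = -309*1/297 - 470 = -103/99 - 470 = -46633/99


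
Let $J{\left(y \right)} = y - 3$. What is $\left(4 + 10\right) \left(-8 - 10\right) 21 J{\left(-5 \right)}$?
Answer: $42336$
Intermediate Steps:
$J{\left(y \right)} = -3 + y$
$\left(4 + 10\right) \left(-8 - 10\right) 21 J{\left(-5 \right)} = \left(4 + 10\right) \left(-8 - 10\right) 21 \left(-3 - 5\right) = 14 \left(-18\right) 21 \left(-8\right) = \left(-252\right) 21 \left(-8\right) = \left(-5292\right) \left(-8\right) = 42336$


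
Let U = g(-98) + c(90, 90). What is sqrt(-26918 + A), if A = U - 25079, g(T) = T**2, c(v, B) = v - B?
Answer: I*sqrt(42393) ≈ 205.9*I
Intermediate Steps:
U = 9604 (U = (-98)**2 + (90 - 1*90) = 9604 + (90 - 90) = 9604 + 0 = 9604)
A = -15475 (A = 9604 - 25079 = -15475)
sqrt(-26918 + A) = sqrt(-26918 - 15475) = sqrt(-42393) = I*sqrt(42393)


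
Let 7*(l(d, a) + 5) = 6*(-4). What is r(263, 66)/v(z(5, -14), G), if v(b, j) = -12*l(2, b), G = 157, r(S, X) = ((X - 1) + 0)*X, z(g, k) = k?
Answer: 5005/118 ≈ 42.415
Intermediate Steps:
r(S, X) = X*(-1 + X) (r(S, X) = ((-1 + X) + 0)*X = (-1 + X)*X = X*(-1 + X))
l(d, a) = -59/7 (l(d, a) = -5 + (6*(-4))/7 = -5 + (1/7)*(-24) = -5 - 24/7 = -59/7)
v(b, j) = 708/7 (v(b, j) = -12*(-59/7) = 708/7)
r(263, 66)/v(z(5, -14), G) = (66*(-1 + 66))/(708/7) = (66*65)*(7/708) = 4290*(7/708) = 5005/118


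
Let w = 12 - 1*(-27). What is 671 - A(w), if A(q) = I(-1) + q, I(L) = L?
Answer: 633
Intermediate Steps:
w = 39 (w = 12 + 27 = 39)
A(q) = -1 + q
671 - A(w) = 671 - (-1 + 39) = 671 - 1*38 = 671 - 38 = 633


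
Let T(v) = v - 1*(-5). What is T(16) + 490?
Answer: 511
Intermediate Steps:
T(v) = 5 + v (T(v) = v + 5 = 5 + v)
T(16) + 490 = (5 + 16) + 490 = 21 + 490 = 511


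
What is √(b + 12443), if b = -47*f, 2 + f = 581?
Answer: I*√14770 ≈ 121.53*I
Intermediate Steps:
f = 579 (f = -2 + 581 = 579)
b = -27213 (b = -47*579 = -27213)
√(b + 12443) = √(-27213 + 12443) = √(-14770) = I*√14770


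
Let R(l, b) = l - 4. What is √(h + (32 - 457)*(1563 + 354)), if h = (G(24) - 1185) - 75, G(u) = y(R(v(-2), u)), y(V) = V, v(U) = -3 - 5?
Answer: 7*I*√16653 ≈ 903.33*I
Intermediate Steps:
v(U) = -8
R(l, b) = -4 + l
G(u) = -12 (G(u) = -4 - 8 = -12)
h = -1272 (h = (-12 - 1185) - 75 = -1197 - 75 = -1272)
√(h + (32 - 457)*(1563 + 354)) = √(-1272 + (32 - 457)*(1563 + 354)) = √(-1272 - 425*1917) = √(-1272 - 814725) = √(-815997) = 7*I*√16653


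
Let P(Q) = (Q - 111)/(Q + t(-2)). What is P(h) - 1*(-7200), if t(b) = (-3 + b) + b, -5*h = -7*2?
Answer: 151741/21 ≈ 7225.8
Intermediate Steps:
h = 14/5 (h = -(-7)*2/5 = -⅕*(-14) = 14/5 ≈ 2.8000)
t(b) = -3 + 2*b
P(Q) = (-111 + Q)/(-7 + Q) (P(Q) = (Q - 111)/(Q + (-3 + 2*(-2))) = (-111 + Q)/(Q + (-3 - 4)) = (-111 + Q)/(Q - 7) = (-111 + Q)/(-7 + Q))
P(h) - 1*(-7200) = (-111 + 14/5)/(-7 + 14/5) - 1*(-7200) = -541/5/(-21/5) + 7200 = -5/21*(-541/5) + 7200 = 541/21 + 7200 = 151741/21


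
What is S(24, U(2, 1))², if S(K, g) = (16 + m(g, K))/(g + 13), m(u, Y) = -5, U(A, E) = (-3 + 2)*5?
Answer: 121/64 ≈ 1.8906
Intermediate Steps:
U(A, E) = -5 (U(A, E) = -1*5 = -5)
S(K, g) = 11/(13 + g) (S(K, g) = (16 - 5)/(g + 13) = 11/(13 + g))
S(24, U(2, 1))² = (11/(13 - 5))² = (11/8)² = 121/64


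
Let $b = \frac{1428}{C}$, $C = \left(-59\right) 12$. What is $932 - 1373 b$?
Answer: $\frac{218375}{59} \approx 3701.3$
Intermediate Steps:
$C = -708$
$b = - \frac{119}{59}$ ($b = \frac{1428}{-708} = 1428 \left(- \frac{1}{708}\right) = - \frac{119}{59} \approx -2.0169$)
$932 - 1373 b = 932 - - \frac{163387}{59} = 932 + \frac{163387}{59} = \frac{218375}{59}$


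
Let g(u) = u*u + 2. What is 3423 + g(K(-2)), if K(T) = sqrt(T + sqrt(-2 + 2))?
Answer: 3423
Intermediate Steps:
K(T) = sqrt(T) (K(T) = sqrt(T + sqrt(0)) = sqrt(T + 0) = sqrt(T))
g(u) = 2 + u**2 (g(u) = u**2 + 2 = 2 + u**2)
3423 + g(K(-2)) = 3423 + (2 + (sqrt(-2))**2) = 3423 + (2 + (I*sqrt(2))**2) = 3423 + (2 - 2) = 3423 + 0 = 3423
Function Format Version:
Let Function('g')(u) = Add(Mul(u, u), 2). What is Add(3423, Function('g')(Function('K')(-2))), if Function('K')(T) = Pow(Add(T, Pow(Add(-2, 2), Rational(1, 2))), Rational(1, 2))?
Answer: 3423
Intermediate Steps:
Function('K')(T) = Pow(T, Rational(1, 2)) (Function('K')(T) = Pow(Add(T, Pow(0, Rational(1, 2))), Rational(1, 2)) = Pow(Add(T, 0), Rational(1, 2)) = Pow(T, Rational(1, 2)))
Function('g')(u) = Add(2, Pow(u, 2)) (Function('g')(u) = Add(Pow(u, 2), 2) = Add(2, Pow(u, 2)))
Add(3423, Function('g')(Function('K')(-2))) = Add(3423, Add(2, Pow(Pow(-2, Rational(1, 2)), 2))) = Add(3423, Add(2, Pow(Mul(I, Pow(2, Rational(1, 2))), 2))) = Add(3423, Add(2, -2)) = Add(3423, 0) = 3423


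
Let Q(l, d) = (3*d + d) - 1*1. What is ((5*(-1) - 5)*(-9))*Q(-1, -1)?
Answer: -450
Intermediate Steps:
Q(l, d) = -1 + 4*d (Q(l, d) = 4*d - 1 = -1 + 4*d)
((5*(-1) - 5)*(-9))*Q(-1, -1) = ((5*(-1) - 5)*(-9))*(-1 + 4*(-1)) = ((-5 - 5)*(-9))*(-1 - 4) = -10*(-9)*(-5) = 90*(-5) = -450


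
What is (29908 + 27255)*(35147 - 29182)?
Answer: 340977295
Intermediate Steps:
(29908 + 27255)*(35147 - 29182) = 57163*5965 = 340977295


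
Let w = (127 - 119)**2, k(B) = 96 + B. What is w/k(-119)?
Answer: -64/23 ≈ -2.7826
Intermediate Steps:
w = 64 (w = 8**2 = 64)
w/k(-119) = 64/(96 - 119) = 64/(-23) = 64*(-1/23) = -64/23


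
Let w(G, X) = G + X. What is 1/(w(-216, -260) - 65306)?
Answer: -1/65782 ≈ -1.5202e-5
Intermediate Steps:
1/(w(-216, -260) - 65306) = 1/((-216 - 260) - 65306) = 1/(-476 - 65306) = 1/(-65782) = -1/65782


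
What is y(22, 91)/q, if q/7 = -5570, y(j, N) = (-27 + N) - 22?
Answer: -3/2785 ≈ -0.0010772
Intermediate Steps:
y(j, N) = -49 + N
q = -38990 (q = 7*(-5570) = -38990)
y(22, 91)/q = (-49 + 91)/(-38990) = 42*(-1/38990) = -3/2785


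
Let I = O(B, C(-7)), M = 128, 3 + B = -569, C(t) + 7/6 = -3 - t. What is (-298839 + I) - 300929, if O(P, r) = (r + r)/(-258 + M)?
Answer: -233909537/390 ≈ -5.9977e+5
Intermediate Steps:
C(t) = -25/6 - t (C(t) = -7/6 + (-3 - t) = -25/6 - t)
B = -572 (B = -3 - 569 = -572)
O(P, r) = -r/65 (O(P, r) = (r + r)/(-258 + 128) = (2*r)/(-130) = (2*r)*(-1/130) = -r/65)
I = -17/390 (I = -(-25/6 - 1*(-7))/65 = -(-25/6 + 7)/65 = -1/65*17/6 = -17/390 ≈ -0.043590)
(-298839 + I) - 300929 = (-298839 - 17/390) - 300929 = -116547227/390 - 300929 = -233909537/390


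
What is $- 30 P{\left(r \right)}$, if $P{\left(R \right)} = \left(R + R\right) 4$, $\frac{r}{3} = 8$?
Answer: $-5760$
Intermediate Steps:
$r = 24$ ($r = 3 \cdot 8 = 24$)
$P{\left(R \right)} = 8 R$ ($P{\left(R \right)} = 2 R 4 = 8 R$)
$- 30 P{\left(r \right)} = - 30 \cdot 8 \cdot 24 = \left(-30\right) 192 = -5760$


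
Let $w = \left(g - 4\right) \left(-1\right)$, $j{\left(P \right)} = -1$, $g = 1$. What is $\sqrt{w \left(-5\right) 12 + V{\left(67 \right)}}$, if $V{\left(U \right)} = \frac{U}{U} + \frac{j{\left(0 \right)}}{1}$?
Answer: $6 i \sqrt{5} \approx 13.416 i$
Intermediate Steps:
$w = 3$ ($w = \left(1 - 4\right) \left(-1\right) = \left(-3\right) \left(-1\right) = 3$)
$V{\left(U \right)} = 0$ ($V{\left(U \right)} = \frac{U}{U} - 1^{-1} = 1 - 1 = 0$)
$\sqrt{w \left(-5\right) 12 + V{\left(67 \right)}} = \sqrt{3 \left(-5\right) 12 + 0} = \sqrt{\left(-15\right) 12 + 0} = \sqrt{-180 + 0} = \sqrt{-180} = 6 i \sqrt{5}$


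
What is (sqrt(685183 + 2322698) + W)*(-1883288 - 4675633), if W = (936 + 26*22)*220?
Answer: -2175987630960 - 19676763*sqrt(334209) ≈ -2.1874e+12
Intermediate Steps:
W = 331760 (W = (936 + 572)*220 = 1508*220 = 331760)
(sqrt(685183 + 2322698) + W)*(-1883288 - 4675633) = (sqrt(685183 + 2322698) + 331760)*(-1883288 - 4675633) = (sqrt(3007881) + 331760)*(-6558921) = (3*sqrt(334209) + 331760)*(-6558921) = (331760 + 3*sqrt(334209))*(-6558921) = -2175987630960 - 19676763*sqrt(334209)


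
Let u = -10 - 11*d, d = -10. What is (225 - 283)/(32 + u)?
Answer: -29/66 ≈ -0.43939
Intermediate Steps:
u = 100 (u = -10 - 11*(-10) = -10 + 110 = 100)
(225 - 283)/(32 + u) = (225 - 283)/(32 + 100) = -58/132 = -58*1/132 = -29/66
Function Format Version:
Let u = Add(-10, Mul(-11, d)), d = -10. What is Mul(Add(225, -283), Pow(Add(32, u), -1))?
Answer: Rational(-29, 66) ≈ -0.43939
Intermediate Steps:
u = 100 (u = Add(-10, Mul(-11, -10)) = Add(-10, 110) = 100)
Mul(Add(225, -283), Pow(Add(32, u), -1)) = Mul(Add(225, -283), Pow(Add(32, 100), -1)) = Mul(-58, Pow(132, -1)) = Mul(-58, Rational(1, 132)) = Rational(-29, 66)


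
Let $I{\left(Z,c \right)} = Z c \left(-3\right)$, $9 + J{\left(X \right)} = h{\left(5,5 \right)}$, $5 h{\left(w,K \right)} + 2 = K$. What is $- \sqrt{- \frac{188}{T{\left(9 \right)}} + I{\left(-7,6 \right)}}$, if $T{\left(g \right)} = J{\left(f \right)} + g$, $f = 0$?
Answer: $- \frac{i \sqrt{1686}}{3} \approx - 13.687 i$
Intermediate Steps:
$h{\left(w,K \right)} = - \frac{2}{5} + \frac{K}{5}$
$J{\left(X \right)} = - \frac{42}{5}$ ($J{\left(X \right)} = -9 + \left(- \frac{2}{5} + \frac{1}{5} \cdot 5\right) = -9 + \left(- \frac{2}{5} + 1\right) = -9 + \frac{3}{5} = - \frac{42}{5}$)
$T{\left(g \right)} = - \frac{42}{5} + g$
$I{\left(Z,c \right)} = - 3 Z c$
$- \sqrt{- \frac{188}{T{\left(9 \right)}} + I{\left(-7,6 \right)}} = - \sqrt{- \frac{188}{- \frac{42}{5} + 9} - \left(-21\right) 6} = - \sqrt{- \frac{188}{\frac{3}{5}} + 126} = - \sqrt{\left(-188\right) \frac{5}{3} + 126} = - \sqrt{- \frac{940}{3} + 126} = - \sqrt{- \frac{562}{3}} = - \frac{i \sqrt{1686}}{3}$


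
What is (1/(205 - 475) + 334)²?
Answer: 8132252041/72900 ≈ 1.1155e+5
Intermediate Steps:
(1/(205 - 475) + 334)² = (1/(-270) + 334)² = (-1/270 + 334)² = (90179/270)² = 8132252041/72900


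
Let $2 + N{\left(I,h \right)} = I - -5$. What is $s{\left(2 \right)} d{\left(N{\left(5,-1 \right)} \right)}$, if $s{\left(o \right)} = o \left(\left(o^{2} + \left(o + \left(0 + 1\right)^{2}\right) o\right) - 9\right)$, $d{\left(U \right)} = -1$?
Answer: $-2$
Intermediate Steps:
$N{\left(I,h \right)} = 3 + I$ ($N{\left(I,h \right)} = -2 + \left(I - -5\right) = -2 + \left(I + 5\right) = -2 + \left(5 + I\right) = 3 + I$)
$s{\left(o \right)} = o \left(-9 + o^{2} + o \left(1 + o\right)\right)$ ($s{\left(o \right)} = o \left(\left(o^{2} + \left(o + 1^{2}\right) o\right) - 9\right) = o \left(\left(o^{2} + \left(o + 1\right) o\right) - 9\right) = o \left(\left(o^{2} + \left(1 + o\right) o\right) - 9\right) = o \left(\left(o^{2} + o \left(1 + o\right)\right) - 9\right) = o \left(-9 + o^{2} + o \left(1 + o\right)\right)$)
$s{\left(2 \right)} d{\left(N{\left(5,-1 \right)} \right)} = 2 \left(-9 + 2 + 2 \cdot 2^{2}\right) \left(-1\right) = 2 \left(-9 + 2 + 2 \cdot 4\right) \left(-1\right) = 2 \left(-9 + 2 + 8\right) \left(-1\right) = 2 \cdot 1 \left(-1\right) = 2 \left(-1\right) = -2$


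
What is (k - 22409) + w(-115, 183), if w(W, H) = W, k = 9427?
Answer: -13097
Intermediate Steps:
(k - 22409) + w(-115, 183) = (9427 - 22409) - 115 = -12982 - 115 = -13097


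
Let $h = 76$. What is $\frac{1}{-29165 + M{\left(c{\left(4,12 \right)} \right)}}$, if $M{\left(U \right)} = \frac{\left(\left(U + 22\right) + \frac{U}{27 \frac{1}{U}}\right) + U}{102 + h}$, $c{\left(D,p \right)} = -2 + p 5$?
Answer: $- \frac{2403}{70079950} \approx -3.4289 \cdot 10^{-5}$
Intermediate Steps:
$c{\left(D,p \right)} = -2 + 5 p$
$M{\left(U \right)} = \frac{11}{89} + \frac{U}{89} + \frac{U^{2}}{4806}$ ($M{\left(U \right)} = \frac{\left(\left(U + 22\right) + \frac{U}{27 \frac{1}{U}}\right) + U}{102 + 76} = \frac{\left(\left(22 + U\right) + U \frac{U}{27}\right) + U}{178} = \left(\left(\left(22 + U\right) + \frac{U^{2}}{27}\right) + U\right) \frac{1}{178} = \left(\left(22 + U + \frac{U^{2}}{27}\right) + U\right) \frac{1}{178} = \left(22 + 2 U + \frac{U^{2}}{27}\right) \frac{1}{178} = \frac{11}{89} + \frac{U}{89} + \frac{U^{2}}{4806}$)
$\frac{1}{-29165 + M{\left(c{\left(4,12 \right)} \right)}} = \frac{1}{-29165 + \left(\frac{11}{89} + \frac{-2 + 5 \cdot 12}{89} + \frac{\left(-2 + 5 \cdot 12\right)^{2}}{4806}\right)} = \frac{1}{-29165 + \left(\frac{11}{89} + \frac{-2 + 60}{89} + \frac{\left(-2 + 60\right)^{2}}{4806}\right)} = \frac{1}{-29165 + \left(\frac{11}{89} + \frac{1}{89} \cdot 58 + \frac{58^{2}}{4806}\right)} = \frac{1}{-29165 + \left(\frac{11}{89} + \frac{58}{89} + \frac{1}{4806} \cdot 3364\right)} = \frac{1}{-29165 + \left(\frac{11}{89} + \frac{58}{89} + \frac{1682}{2403}\right)} = \frac{1}{-29165 + \frac{3545}{2403}} = \frac{1}{- \frac{70079950}{2403}} = - \frac{2403}{70079950}$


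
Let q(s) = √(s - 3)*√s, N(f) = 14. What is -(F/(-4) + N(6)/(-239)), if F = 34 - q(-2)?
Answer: 4091/478 + √10/4 ≈ 9.3492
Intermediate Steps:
q(s) = √s*√(-3 + s) (q(s) = √(-3 + s)*√s = √s*√(-3 + s))
F = 34 + √10 (F = 34 - √(-2)*√(-3 - 2) = 34 - I*√2*√(-5) = 34 - I*√2*I*√5 = 34 - (-1)*√10 = 34 + √10 ≈ 37.162)
-(F/(-4) + N(6)/(-239)) = -((34 + √10)/(-4) + 14/(-239)) = -((34 + √10)*(-¼) + 14*(-1/239)) = -((-17/2 - √10/4) - 14/239) = -(-4091/478 - √10/4) = 4091/478 + √10/4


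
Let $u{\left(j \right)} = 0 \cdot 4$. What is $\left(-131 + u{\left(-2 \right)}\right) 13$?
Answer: $-1703$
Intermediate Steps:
$u{\left(j \right)} = 0$
$\left(-131 + u{\left(-2 \right)}\right) 13 = \left(-131 + 0\right) 13 = \left(-131\right) 13 = -1703$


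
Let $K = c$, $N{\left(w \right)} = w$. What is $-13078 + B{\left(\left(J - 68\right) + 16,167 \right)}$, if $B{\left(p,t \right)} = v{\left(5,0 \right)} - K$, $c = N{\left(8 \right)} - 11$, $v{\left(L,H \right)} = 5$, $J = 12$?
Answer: $-13070$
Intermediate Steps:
$c = -3$ ($c = 8 - 11 = -3$)
$K = -3$
$B{\left(p,t \right)} = 8$ ($B{\left(p,t \right)} = 5 - -3 = 5 + 3 = 8$)
$-13078 + B{\left(\left(J - 68\right) + 16,167 \right)} = -13078 + 8 = -13070$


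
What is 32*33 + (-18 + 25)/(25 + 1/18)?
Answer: 476382/451 ≈ 1056.3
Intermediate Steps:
32*33 + (-18 + 25)/(25 + 1/18) = 1056 + 7/(25 + 1/18) = 1056 + 7/(451/18) = 1056 + 7*(18/451) = 1056 + 126/451 = 476382/451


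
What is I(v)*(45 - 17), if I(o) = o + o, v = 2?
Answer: 112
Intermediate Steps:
I(o) = 2*o
I(v)*(45 - 17) = (2*2)*(45 - 17) = 4*28 = 112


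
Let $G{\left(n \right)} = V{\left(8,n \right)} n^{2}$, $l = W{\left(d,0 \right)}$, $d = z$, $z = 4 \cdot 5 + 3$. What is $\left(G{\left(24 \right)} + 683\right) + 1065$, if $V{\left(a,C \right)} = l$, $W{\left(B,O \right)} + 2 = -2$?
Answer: $-556$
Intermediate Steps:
$z = 23$ ($z = 20 + 3 = 23$)
$d = 23$
$W{\left(B,O \right)} = -4$ ($W{\left(B,O \right)} = -2 - 2 = -4$)
$l = -4$
$V{\left(a,C \right)} = -4$
$G{\left(n \right)} = - 4 n^{2}$
$\left(G{\left(24 \right)} + 683\right) + 1065 = \left(- 4 \cdot 24^{2} + 683\right) + 1065 = \left(\left(-4\right) 576 + 683\right) + 1065 = \left(-2304 + 683\right) + 1065 = -1621 + 1065 = -556$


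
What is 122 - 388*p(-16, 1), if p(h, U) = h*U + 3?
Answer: 5166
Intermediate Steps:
p(h, U) = 3 + U*h (p(h, U) = U*h + 3 = 3 + U*h)
122 - 388*p(-16, 1) = 122 - 388*(3 + 1*(-16)) = 122 - 388*(3 - 16) = 122 - 388*(-13) = 122 + 5044 = 5166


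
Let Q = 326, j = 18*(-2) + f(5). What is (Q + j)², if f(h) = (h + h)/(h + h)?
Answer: 84681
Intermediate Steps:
f(h) = 1 (f(h) = (2*h)/((2*h)) = (2*h)*(1/(2*h)) = 1)
j = -35 (j = 18*(-2) + 1 = -36 + 1 = -35)
(Q + j)² = (326 - 35)² = 291² = 84681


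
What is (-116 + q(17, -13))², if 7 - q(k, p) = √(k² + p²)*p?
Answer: 89283 - 2834*√458 ≈ 28633.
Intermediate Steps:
q(k, p) = 7 - p*√(k² + p²) (q(k, p) = 7 - √(k² + p²)*p = 7 - p*√(k² + p²))
(-116 + q(17, -13))² = (-116 + (7 - 1*(-13)*√(17² + (-13)²)))² = (-116 + (7 - 1*(-13)*√(289 + 169)))² = (-116 + (7 - 1*(-13)*√458))² = (-116 + (7 + 13*√458))² = (-109 + 13*√458)²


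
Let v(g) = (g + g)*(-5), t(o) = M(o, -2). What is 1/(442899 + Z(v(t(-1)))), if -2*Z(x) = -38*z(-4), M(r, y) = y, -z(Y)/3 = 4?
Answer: 1/442671 ≈ 2.2590e-6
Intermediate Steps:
z(Y) = -12 (z(Y) = -3*4 = -12)
t(o) = -2
v(g) = -10*g (v(g) = (2*g)*(-5) = -10*g)
Z(x) = -228 (Z(x) = -(-19)*(-12) = -1/2*456 = -228)
1/(442899 + Z(v(t(-1)))) = 1/(442899 - 228) = 1/442671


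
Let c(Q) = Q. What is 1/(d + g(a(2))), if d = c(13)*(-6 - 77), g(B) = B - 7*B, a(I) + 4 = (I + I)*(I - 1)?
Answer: -1/1079 ≈ -0.00092678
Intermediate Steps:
a(I) = -4 + 2*I*(-1 + I) (a(I) = -4 + (I + I)*(I - 1) = -4 + (2*I)*(-1 + I) = -4 + 2*I*(-1 + I))
g(B) = -6*B
d = -1079 (d = 13*(-6 - 77) = 13*(-83) = -1079)
1/(d + g(a(2))) = 1/(-1079 - 6*(-4 - 2*2 + 2*2**2)) = 1/(-1079 - 6*(-4 - 4 + 2*4)) = 1/(-1079 - 6*(-4 - 4 + 8)) = 1/(-1079 - 6*0) = 1/(-1079 + 0) = 1/(-1079) = -1/1079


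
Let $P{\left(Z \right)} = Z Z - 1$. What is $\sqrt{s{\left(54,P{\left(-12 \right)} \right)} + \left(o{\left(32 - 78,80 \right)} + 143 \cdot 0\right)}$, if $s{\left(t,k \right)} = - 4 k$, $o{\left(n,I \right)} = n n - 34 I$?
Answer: $14 i \sqrt{6} \approx 34.293 i$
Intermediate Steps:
$P{\left(Z \right)} = -1 + Z^{2}$ ($P{\left(Z \right)} = Z^{2} - 1 = -1 + Z^{2}$)
$o{\left(n,I \right)} = n^{2} - 34 I$
$\sqrt{s{\left(54,P{\left(-12 \right)} \right)} + \left(o{\left(32 - 78,80 \right)} + 143 \cdot 0\right)} = \sqrt{- 4 \left(-1 + \left(-12\right)^{2}\right) + \left(\left(\left(32 - 78\right)^{2} - 2720\right) + 143 \cdot 0\right)} = \sqrt{- 4 \left(-1 + 144\right) + \left(\left(\left(32 - 78\right)^{2} - 2720\right) + 0\right)} = \sqrt{\left(-4\right) 143 + \left(\left(\left(-46\right)^{2} - 2720\right) + 0\right)} = \sqrt{-572 + \left(\left(2116 - 2720\right) + 0\right)} = \sqrt{-572 + \left(-604 + 0\right)} = \sqrt{-572 - 604} = \sqrt{-1176} = 14 i \sqrt{6}$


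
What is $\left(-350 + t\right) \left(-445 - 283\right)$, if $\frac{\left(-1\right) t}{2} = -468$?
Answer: $-426608$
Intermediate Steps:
$t = 936$ ($t = \left(-2\right) \left(-468\right) = 936$)
$\left(-350 + t\right) \left(-445 - 283\right) = \left(-350 + 936\right) \left(-445 - 283\right) = 586 \left(-728\right) = -426608$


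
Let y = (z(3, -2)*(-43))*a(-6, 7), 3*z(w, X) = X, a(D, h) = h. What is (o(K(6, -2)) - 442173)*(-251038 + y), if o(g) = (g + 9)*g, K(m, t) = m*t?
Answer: 110904466048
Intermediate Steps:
z(w, X) = X/3
y = 602/3 (y = (((⅓)*(-2))*(-43))*7 = -⅔*(-43)*7 = (86/3)*7 = 602/3 ≈ 200.67)
o(g) = g*(9 + g) (o(g) = (9 + g)*g = g*(9 + g))
(o(K(6, -2)) - 442173)*(-251038 + y) = ((6*(-2))*(9 + 6*(-2)) - 442173)*(-251038 + 602/3) = (-12*(9 - 12) - 442173)*(-752512/3) = (-12*(-3) - 442173)*(-752512/3) = (36 - 442173)*(-752512/3) = -442137*(-752512/3) = 110904466048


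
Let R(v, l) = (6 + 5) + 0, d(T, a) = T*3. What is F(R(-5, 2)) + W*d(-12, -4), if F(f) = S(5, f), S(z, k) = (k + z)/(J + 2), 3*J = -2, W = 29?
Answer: -1032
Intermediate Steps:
J = -⅔ (J = (⅓)*(-2) = -⅔ ≈ -0.66667)
d(T, a) = 3*T
S(z, k) = 3*k/4 + 3*z/4 (S(z, k) = (k + z)/(-⅔ + 2) = (k + z)/(4/3) = (k + z)*(¾) = 3*k/4 + 3*z/4)
R(v, l) = 11 (R(v, l) = 11 + 0 = 11)
F(f) = 15/4 + 3*f/4 (F(f) = 3*f/4 + (¾)*5 = 3*f/4 + 15/4 = 15/4 + 3*f/4)
F(R(-5, 2)) + W*d(-12, -4) = (15/4 + (¾)*11) + 29*(3*(-12)) = (15/4 + 33/4) + 29*(-36) = 12 - 1044 = -1032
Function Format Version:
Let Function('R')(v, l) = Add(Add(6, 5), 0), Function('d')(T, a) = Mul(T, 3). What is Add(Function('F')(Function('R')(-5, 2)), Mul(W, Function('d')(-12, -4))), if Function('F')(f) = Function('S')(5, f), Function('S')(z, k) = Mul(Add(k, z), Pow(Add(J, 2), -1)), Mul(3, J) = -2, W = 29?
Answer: -1032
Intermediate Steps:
J = Rational(-2, 3) (J = Mul(Rational(1, 3), -2) = Rational(-2, 3) ≈ -0.66667)
Function('d')(T, a) = Mul(3, T)
Function('S')(z, k) = Add(Mul(Rational(3, 4), k), Mul(Rational(3, 4), z)) (Function('S')(z, k) = Mul(Add(k, z), Pow(Add(Rational(-2, 3), 2), -1)) = Mul(Add(k, z), Pow(Rational(4, 3), -1)) = Mul(Add(k, z), Rational(3, 4)) = Add(Mul(Rational(3, 4), k), Mul(Rational(3, 4), z)))
Function('R')(v, l) = 11 (Function('R')(v, l) = Add(11, 0) = 11)
Function('F')(f) = Add(Rational(15, 4), Mul(Rational(3, 4), f)) (Function('F')(f) = Add(Mul(Rational(3, 4), f), Mul(Rational(3, 4), 5)) = Add(Mul(Rational(3, 4), f), Rational(15, 4)) = Add(Rational(15, 4), Mul(Rational(3, 4), f)))
Add(Function('F')(Function('R')(-5, 2)), Mul(W, Function('d')(-12, -4))) = Add(Add(Rational(15, 4), Mul(Rational(3, 4), 11)), Mul(29, Mul(3, -12))) = Add(Add(Rational(15, 4), Rational(33, 4)), Mul(29, -36)) = Add(12, -1044) = -1032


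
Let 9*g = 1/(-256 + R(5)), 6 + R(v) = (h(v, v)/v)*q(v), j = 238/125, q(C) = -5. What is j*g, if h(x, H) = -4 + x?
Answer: -238/295875 ≈ -0.00080439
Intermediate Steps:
j = 238/125 (j = 238*(1/125) = 238/125 ≈ 1.9040)
R(v) = -6 - 5*(-4 + v)/v (R(v) = -6 + ((-4 + v)/v)*(-5) = -6 - 5*(-4 + v)/v)
g = -1/2367 (g = 1/(9*(-256 + (-11 + 20/5))) = 1/(9*(-256 + (-11 + 20*(⅕)))) = 1/(9*(-256 + (-11 + 4))) = 1/(9*(-256 - 7)) = (⅑)/(-263) = (⅑)*(-1/263) = -1/2367 ≈ -0.00042248)
j*g = (238/125)*(-1/2367) = -238/295875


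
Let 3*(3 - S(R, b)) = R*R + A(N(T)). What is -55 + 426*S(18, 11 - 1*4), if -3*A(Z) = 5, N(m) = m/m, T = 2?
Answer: -133645/3 ≈ -44548.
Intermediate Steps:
N(m) = 1
A(Z) = -5/3 (A(Z) = -1/3*5 = -5/3)
S(R, b) = 32/9 - R**2/3 (S(R, b) = 3 - (R*R - 5/3)/3 = 3 - (R**2 - 5/3)/3 = 3 - (-5/3 + R**2)/3 = 3 + (5/9 - R**2/3) = 32/9 - R**2/3)
-55 + 426*S(18, 11 - 1*4) = -55 + 426*(32/9 - 1/3*18**2) = -55 + 426*(32/9 - 1/3*324) = -55 + 426*(32/9 - 108) = -55 + 426*(-940/9) = -55 - 133480/3 = -133645/3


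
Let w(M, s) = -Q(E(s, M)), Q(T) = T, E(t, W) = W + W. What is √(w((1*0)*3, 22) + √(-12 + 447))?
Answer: 435^(¼) ≈ 4.5669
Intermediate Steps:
E(t, W) = 2*W
w(M, s) = -2*M
√(w((1*0)*3, 22) + √(-12 + 447)) = √(-2*1*0*3 + √(-12 + 447)) = √(-0*3 + √435) = √(-2*0 + √435) = √(0 + √435) = √(√435) = 435^(¼)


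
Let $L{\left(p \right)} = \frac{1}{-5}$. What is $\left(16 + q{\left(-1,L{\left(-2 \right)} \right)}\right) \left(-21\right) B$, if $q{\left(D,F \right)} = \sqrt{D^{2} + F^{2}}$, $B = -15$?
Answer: $5040 + 63 \sqrt{26} \approx 5361.2$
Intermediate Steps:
$L{\left(p \right)} = - \frac{1}{5}$
$\left(16 + q{\left(-1,L{\left(-2 \right)} \right)}\right) \left(-21\right) B = \left(16 + \sqrt{\left(-1\right)^{2} + \left(- \frac{1}{5}\right)^{2}}\right) \left(-21\right) \left(-15\right) = \left(16 + \sqrt{1 + \frac{1}{25}}\right) \left(-21\right) \left(-15\right) = \left(16 + \sqrt{\frac{26}{25}}\right) \left(-21\right) \left(-15\right) = \left(16 + \frac{\sqrt{26}}{5}\right) \left(-21\right) \left(-15\right) = \left(-336 - \frac{21 \sqrt{26}}{5}\right) \left(-15\right) = 5040 + 63 \sqrt{26}$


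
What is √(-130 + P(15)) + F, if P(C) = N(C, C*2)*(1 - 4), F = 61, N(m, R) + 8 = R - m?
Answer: 61 + I*√151 ≈ 61.0 + 12.288*I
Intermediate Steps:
N(m, R) = -8 + R - m (N(m, R) = -8 + (R - m) = -8 + R - m)
P(C) = 24 - 3*C (P(C) = (-8 + C*2 - C)*(1 - 4) = (-8 + 2*C - C)*(-3) = (-8 + C)*(-3) = 24 - 3*C)
√(-130 + P(15)) + F = √(-130 + (24 - 3*15)) + 61 = √(-130 + (24 - 45)) + 61 = √(-130 - 21) + 61 = √(-151) + 61 = I*√151 + 61 = 61 + I*√151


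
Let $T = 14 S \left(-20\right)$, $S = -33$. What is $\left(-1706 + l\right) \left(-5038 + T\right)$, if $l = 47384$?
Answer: $191938956$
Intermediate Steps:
$T = 9240$ ($T = 14 \left(-33\right) \left(-20\right) = \left(-462\right) \left(-20\right) = 9240$)
$\left(-1706 + l\right) \left(-5038 + T\right) = \left(-1706 + 47384\right) \left(-5038 + 9240\right) = 45678 \cdot 4202 = 191938956$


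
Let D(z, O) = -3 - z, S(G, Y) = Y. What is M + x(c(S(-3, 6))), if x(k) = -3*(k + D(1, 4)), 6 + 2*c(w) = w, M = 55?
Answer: 67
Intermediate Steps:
c(w) = -3 + w/2
x(k) = 12 - 3*k (x(k) = -3*(k + (-3 - 1*1)) = -3*(k + (-3 - 1)) = -3*(k - 4) = -3*(-4 + k) = 12 - 3*k)
M + x(c(S(-3, 6))) = 55 + (12 - 3*(-3 + (½)*6)) = 55 + (12 - 3*(-3 + 3)) = 55 + (12 - 3*0) = 55 + (12 + 0) = 55 + 12 = 67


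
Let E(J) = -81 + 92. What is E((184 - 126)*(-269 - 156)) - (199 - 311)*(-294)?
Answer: -32917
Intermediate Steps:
E(J) = 11
E((184 - 126)*(-269 - 156)) - (199 - 311)*(-294) = 11 - (199 - 311)*(-294) = 11 - (-112)*(-294) = 11 - 1*32928 = 11 - 32928 = -32917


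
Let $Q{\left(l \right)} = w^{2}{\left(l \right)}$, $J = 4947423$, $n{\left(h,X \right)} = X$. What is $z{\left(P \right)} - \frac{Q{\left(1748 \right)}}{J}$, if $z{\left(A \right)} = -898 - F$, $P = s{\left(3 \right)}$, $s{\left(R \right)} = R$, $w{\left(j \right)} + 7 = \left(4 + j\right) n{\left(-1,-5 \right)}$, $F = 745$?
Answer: $- \frac{8205476278}{4947423} \approx -1658.5$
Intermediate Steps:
$w{\left(j \right)} = -27 - 5 j$ ($w{\left(j \right)} = -7 + \left(4 + j\right) \left(-5\right) = -7 - \left(20 + 5 j\right) = -27 - 5 j$)
$P = 3$
$Q{\left(l \right)} = \left(-27 - 5 l\right)^{2}$
$z{\left(A \right)} = -1643$ ($z{\left(A \right)} = -898 - 745 = -1643$)
$z{\left(P \right)} - \frac{Q{\left(1748 \right)}}{J} = -1643 - \frac{\left(27 + 5 \cdot 1748\right)^{2}}{4947423} = -1643 - \left(27 + 8740\right)^{2} \cdot \frac{1}{4947423} = -1643 - 8767^{2} \cdot \frac{1}{4947423} = -1643 - 76860289 \cdot \frac{1}{4947423} = -1643 - \frac{76860289}{4947423} = - \frac{8205476278}{4947423}$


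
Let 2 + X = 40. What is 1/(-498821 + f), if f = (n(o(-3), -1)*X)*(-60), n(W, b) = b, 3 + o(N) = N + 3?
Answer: -1/496541 ≈ -2.0139e-6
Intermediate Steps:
o(N) = N (o(N) = -3 + (N + 3) = -3 + (3 + N) = N)
X = 38 (X = -2 + 40 = 38)
f = 2280 (f = -1*38*(-60) = -38*(-60) = 2280)
1/(-498821 + f) = 1/(-498821 + 2280) = 1/(-496541) = -1/496541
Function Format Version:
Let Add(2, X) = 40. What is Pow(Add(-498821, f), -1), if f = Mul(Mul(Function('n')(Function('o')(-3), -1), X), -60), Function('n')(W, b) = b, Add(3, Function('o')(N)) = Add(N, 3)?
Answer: Rational(-1, 496541) ≈ -2.0139e-6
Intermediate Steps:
Function('o')(N) = N (Function('o')(N) = Add(-3, Add(N, 3)) = Add(-3, Add(3, N)) = N)
X = 38 (X = Add(-2, 40) = 38)
f = 2280 (f = Mul(Mul(-1, 38), -60) = Mul(-38, -60) = 2280)
Pow(Add(-498821, f), -1) = Pow(Add(-498821, 2280), -1) = Pow(-496541, -1) = Rational(-1, 496541)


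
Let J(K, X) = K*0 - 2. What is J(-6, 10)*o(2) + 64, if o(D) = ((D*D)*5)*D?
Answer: -16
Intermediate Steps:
J(K, X) = -2 (J(K, X) = 0 - 2 = -2)
o(D) = 5*D³ (o(D) = (D²*5)*D = (5*D²)*D = 5*D³)
J(-6, 10)*o(2) + 64 = -10*2³ + 64 = -10*8 + 64 = -2*40 + 64 = -80 + 64 = -16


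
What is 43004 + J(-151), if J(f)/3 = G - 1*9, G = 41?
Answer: 43100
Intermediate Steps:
J(f) = 96 (J(f) = 3*(41 - 1*9) = 3*(41 - 9) = 3*32 = 96)
43004 + J(-151) = 43004 + 96 = 43100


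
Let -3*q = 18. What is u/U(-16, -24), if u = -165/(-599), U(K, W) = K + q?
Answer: -15/1198 ≈ -0.012521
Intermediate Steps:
q = -6 (q = -1/3*18 = -6)
U(K, W) = -6 + K (U(K, W) = K - 6 = -6 + K)
u = 165/599 (u = -165*(-1/599) = 165/599 ≈ 0.27546)
u/U(-16, -24) = 165/(599*(-6 - 16)) = (165/599)/(-22) = (165/599)*(-1/22) = -15/1198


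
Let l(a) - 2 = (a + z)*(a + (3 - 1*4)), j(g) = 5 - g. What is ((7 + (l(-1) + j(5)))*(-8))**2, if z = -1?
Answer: 10816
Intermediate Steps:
l(a) = 2 + (-1 + a)**2 (l(a) = 2 + (a - 1)*(a + (3 - 1*4)) = 2 + (-1 + a)*(a + (3 - 4)) = 2 + (-1 + a)*(a - 1) = 2 + (-1 + a)*(-1 + a) = 2 + (-1 + a)**2)
((7 + (l(-1) + j(5)))*(-8))**2 = ((7 + ((3 + (-1)**2 - 2*(-1)) + (5 - 1*5)))*(-8))**2 = ((7 + ((3 + 1 + 2) + (5 - 5)))*(-8))**2 = ((7 + (6 + 0))*(-8))**2 = ((7 + 6)*(-8))**2 = (13*(-8))**2 = (-104)**2 = 10816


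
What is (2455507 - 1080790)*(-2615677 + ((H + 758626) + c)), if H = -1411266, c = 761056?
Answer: -3446774320137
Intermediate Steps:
(2455507 - 1080790)*(-2615677 + ((H + 758626) + c)) = (2455507 - 1080790)*(-2615677 + ((-1411266 + 758626) + 761056)) = 1374717*(-2615677 + (-652640 + 761056)) = 1374717*(-2615677 + 108416) = 1374717*(-2507261) = -3446774320137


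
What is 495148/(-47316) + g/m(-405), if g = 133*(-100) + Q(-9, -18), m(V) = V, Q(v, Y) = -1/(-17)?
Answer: 607417192/27147555 ≈ 22.375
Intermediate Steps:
Q(v, Y) = 1/17 (Q(v, Y) = -1*(-1/17) = 1/17)
g = -226099/17 (g = 133*(-100) + 1/17 = -13300 + 1/17 = -226099/17 ≈ -13300.)
495148/(-47316) + g/m(-405) = 495148/(-47316) - 226099/17/(-405) = 495148*(-1/47316) - 226099/17*(-1/405) = -123787/11829 + 226099/6885 = 607417192/27147555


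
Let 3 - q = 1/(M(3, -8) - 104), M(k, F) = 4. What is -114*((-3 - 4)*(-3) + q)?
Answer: -136857/50 ≈ -2737.1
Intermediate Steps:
q = 301/100 (q = 3 - 1/(4 - 104) = 3 - 1/(-100) = 3 - 1*(-1/100) = 3 + 1/100 = 301/100 ≈ 3.0100)
-114*((-3 - 4)*(-3) + q) = -114*((-3 - 4)*(-3) + 301/100) = -114*(-7*(-3) + 301/100) = -114*(21 + 301/100) = -114*2401/100 = -136857/50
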